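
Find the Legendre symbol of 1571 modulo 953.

(1571/953)
  = (618/953)    [1571 ≡ 618 mod 953]
  = (309/953)    [953 ≡ 1 mod 8 ⇒ (2/953) = +1]
  = (953/309)    [QR: 309 ≡ 1 mod 4, sign kept]
  = (26/309)    [953 ≡ 26 mod 309]
  = -(13/309)    [309 ≡ 5 mod 8 ⇒ (2/309) = -1]
  = -(309/13)    [QR: 13 ≡ 1 mod 4, sign kept]
  = -(10/13)    [309 ≡ 10 mod 13]
  = (5/13)    [13 ≡ 5 mod 8 ⇒ (2/13) = -1]
  = (13/5)    [QR: 5 ≡ 1 mod 4, sign kept]
  = (3/5)    [13 ≡ 3 mod 5]
  = (5/3)    [QR: 5 ≡ 1 mod 4, sign kept]
  = (2/3)    [5 ≡ 2 mod 3]
  = -(1/3)    [3 ≡ 3 mod 8 ⇒ (2/3) = -1]
  = -1    [(1/3) = 1]

-1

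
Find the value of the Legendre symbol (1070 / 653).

1

(1070 / 653)
  = (417 / 653)    [1070 ≡ 417 mod 653]
  = (653 / 417)    [QR: 417 ≡ 1 mod 4, sign kept]
  = (236 / 417)    [653 ≡ 236 mod 417]
  = (59 / 417)    [417 ≡ 1 mod 8 ⇒ (2 / 417)^2 = +1]
  = (417 / 59)    [QR: 417 ≡ 1 mod 4, sign kept]
  = (4 / 59)    [417 ≡ 4 mod 59]
  = (1 / 59)    [59 ≡ 3 mod 8 ⇒ (2 / 59)^2 = +1]
  = 1    [(1 / 59) = 1]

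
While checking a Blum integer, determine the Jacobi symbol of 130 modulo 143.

(130/143)
  = (65/143)    [143 ≡ 7 mod 8 ⇒ (2/143) = +1]
  = (143/65)    [QR: 65 ≡ 1 mod 4, sign kept]
  = (13/65)    [143 ≡ 13 mod 65]
  = (65/13)    [QR: 13 ≡ 1 mod 4, sign kept]
  = (0/13)    [65 ≡ 0 mod 13]
  = 0    [numerator 0, gcd > 1]

0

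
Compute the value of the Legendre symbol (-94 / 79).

(-94 / 79)
  = -(94 / 79)    [79 ≡ 3 mod 4 ⇒ (-1 / 79) = -1]
  = -(15 / 79)    [94 ≡ 15 mod 79]
  = (79 / 15)    [QR: both ≡ 3 mod 4, sign flips]
  = (4 / 15)    [79 ≡ 4 mod 15]
  = (1 / 15)    [15 ≡ 7 mod 8 ⇒ (2 / 15)^2 = +1]
  = 1    [(1 / 15) = 1]

1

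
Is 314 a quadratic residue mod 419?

Factor out 2: 314 = 2·157. Since 419 ≡ 3 (mod 8), (2/419) = -1. Now have -(157/419).
157 ≡ 1 (mod 4), so quadratic reciprocity gives (157/419) = (419/157). Reduce: 419 ≡ 105 (mod 157). Now have -(105/157).
105 ≡ 1 (mod 4), so quadratic reciprocity gives (105/157) = (157/105). Reduce: 157 ≡ 52 (mod 105). Now have -(52/105).
Factor out 2: 52 = 2^2·13. Since 105 ≡ 1 (mod 8), (2/105) = +1, and (2/105)^2 = +1. Now have -(13/105).
13 ≡ 1 (mod 4), so quadratic reciprocity gives (13/105) = (105/13). Reduce: 105 ≡ 1 (mod 13). Now have -(1/13).
(1/13) = 1. Collecting the sign factors: -1.
The Legendre symbol is -1, so x^2 ≡ 314 (mod 419) has no solution.

no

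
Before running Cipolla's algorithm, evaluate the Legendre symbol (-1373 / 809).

1

Pull out -1: (-1373 / 809) = (-1 / 809)·(1373 / 809). Since 809 ≡ 1 (mod 4), (-1 / 809) = +1. Now have (1373 / 809).
Reduce the numerator: 1373 ≡ 564 (mod 809), so (1373 / 809) = (564 / 809).
Factor out 2: 564 = 2^2·141. Since 809 ≡ 1 (mod 8), (2 / 809) = +1, and (2 / 809)^2 = +1. Now have (141 / 809).
141 ≡ 1 (mod 4), so quadratic reciprocity gives (141 / 809) = (809 / 141). Reduce: 809 ≡ 104 (mod 141). Now have (104 / 141).
Factor out 2: 104 = 2^3·13. Since 141 ≡ 5 (mod 8), (2 / 141) = -1, and (2 / 141)^3 = -1. Now have -(13 / 141).
13 ≡ 1 (mod 4), so quadratic reciprocity gives (13 / 141) = (141 / 13). Reduce: 141 ≡ 11 (mod 13). Now have -(11 / 13).
13 ≡ 1 (mod 4), so quadratic reciprocity gives (11 / 13) = (13 / 11). Reduce: 13 ≡ 2 (mod 11). Now have -(2 / 11).
Factor out 2: 2 = 2. Since 11 ≡ 3 (mod 8), (2 / 11) = -1. Now have (1 / 11).
(1 / 11) = 1. Collecting the sign factors: 1.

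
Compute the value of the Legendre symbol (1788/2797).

-1

(1788/2797)
  = (447/2797)    [2797 ≡ 5 mod 8 ⇒ (2/2797)^2 = +1]
  = (2797/447)    [QR: 2797 ≡ 1 mod 4, sign kept]
  = (115/447)    [2797 ≡ 115 mod 447]
  = -(447/115)    [QR: both ≡ 3 mod 4, sign flips]
  = -(102/115)    [447 ≡ 102 mod 115]
  = (51/115)    [115 ≡ 3 mod 8 ⇒ (2/115) = -1]
  = -(115/51)    [QR: both ≡ 3 mod 4, sign flips]
  = -(13/51)    [115 ≡ 13 mod 51]
  = -(51/13)    [QR: 13 ≡ 1 mod 4, sign kept]
  = -(12/13)    [51 ≡ 12 mod 13]
  = -(3/13)    [13 ≡ 5 mod 8 ⇒ (2/13)^2 = +1]
  = -(13/3)    [QR: 13 ≡ 1 mod 4, sign kept]
  = -(1/3)    [13 ≡ 1 mod 3]
  = -1    [(1/3) = 1]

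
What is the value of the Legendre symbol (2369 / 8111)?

1

2369 ≡ 1 (mod 4), so quadratic reciprocity gives (2369 / 8111) = (8111 / 2369). Reduce: 8111 ≡ 1004 (mod 2369). Now have (1004 / 2369).
Factor out 2: 1004 = 2^2·251. Since 2369 ≡ 1 (mod 8), (2 / 2369) = +1, and (2 / 2369)^2 = +1. Now have (251 / 2369).
2369 ≡ 1 (mod 4), so quadratic reciprocity gives (251 / 2369) = (2369 / 251). Reduce: 2369 ≡ 110 (mod 251). Now have (110 / 251).
Factor out 2: 110 = 2·55. Since 251 ≡ 3 (mod 8), (2 / 251) = -1. Now have -(55 / 251).
Both 55 ≡ 3 and 251 ≡ 3 (mod 4), so reciprocity gives (55 / 251) = -(251 / 55). Reduce: 251 ≡ 31 (mod 55). Now have (31 / 55).
Both 31 ≡ 3 and 55 ≡ 3 (mod 4), so reciprocity gives (31 / 55) = -(55 / 31). Reduce: 55 ≡ 24 (mod 31). Now have -(24 / 31).
Factor out 2: 24 = 2^3·3. Since 31 ≡ 7 (mod 8), (2 / 31) = +1, and (2 / 31)^3 = +1. Now have -(3 / 31).
Both 3 ≡ 3 and 31 ≡ 3 (mod 4), so reciprocity gives (3 / 31) = -(31 / 3). Reduce: 31 ≡ 1 (mod 3). Now have (1 / 3).
(1 / 3) = 1. Collecting the sign factors: 1.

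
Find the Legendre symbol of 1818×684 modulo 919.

1

By multiplicativity, (1818·684/919) = (1818/919)·(684/919).
First factor (1818/919):
(1818/919)
  = (899/919)    [1818 ≡ 899 mod 919]
  = -(919/899)    [QR: both ≡ 3 mod 4, sign flips]
  = -(20/899)    [919 ≡ 20 mod 899]
  = -(5/899)    [899 ≡ 3 mod 8 ⇒ (2/899)^2 = +1]
  = -(899/5)    [QR: 5 ≡ 1 mod 4, sign kept]
  = -(4/5)    [899 ≡ 4 mod 5]
  = -(1/5)    [5 ≡ 5 mod 8 ⇒ (2/5)^2 = +1]
  = -1    [(1/5) = 1]
Second factor (684/919):
(684/919)
  = (171/919)    [919 ≡ 7 mod 8 ⇒ (2/919)^2 = +1]
  = -(919/171)    [QR: both ≡ 3 mod 4, sign flips]
  = -(64/171)    [919 ≡ 64 mod 171]
  = -(1/171)    [171 ≡ 3 mod 8 ⇒ (2/171)^6 = +1]
  = -1    [(1/171) = 1]
Product: (-1)·(-1) = 1.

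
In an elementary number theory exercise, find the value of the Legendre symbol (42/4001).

-1

(42/4001)
  = (21/4001)    [4001 ≡ 1 mod 8 ⇒ (2/4001) = +1]
  = (4001/21)    [QR: 21 ≡ 1 mod 4, sign kept]
  = (11/21)    [4001 ≡ 11 mod 21]
  = (21/11)    [QR: 21 ≡ 1 mod 4, sign kept]
  = (10/11)    [21 ≡ 10 mod 11]
  = -(5/11)    [11 ≡ 3 mod 8 ⇒ (2/11) = -1]
  = -(11/5)    [QR: 5 ≡ 1 mod 4, sign kept]
  = -(1/5)    [11 ≡ 1 mod 5]
  = -1    [(1/5) = 1]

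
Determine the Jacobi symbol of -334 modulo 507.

-1

(-334/507)
  = (173/507)    [-334 ≡ 173 mod 507]
  = (507/173)    [QR: 173 ≡ 1 mod 4, sign kept]
  = (161/173)    [507 ≡ 161 mod 173]
  = (173/161)    [QR: 161 ≡ 1 mod 4, sign kept]
  = (12/161)    [173 ≡ 12 mod 161]
  = (3/161)    [161 ≡ 1 mod 8 ⇒ (2/161)^2 = +1]
  = (161/3)    [QR: 161 ≡ 1 mod 4, sign kept]
  = (2/3)    [161 ≡ 2 mod 3]
  = -(1/3)    [3 ≡ 3 mod 8 ⇒ (2/3) = -1]
  = -1    [(1/3) = 1]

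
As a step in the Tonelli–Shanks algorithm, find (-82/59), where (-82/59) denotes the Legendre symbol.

(-82/59)
  = (36/59)    [-82 ≡ 36 mod 59]
  = (9/59)    [59 ≡ 3 mod 8 ⇒ (2/59)^2 = +1]
  = (59/9)    [QR: 9 ≡ 1 mod 4, sign kept]
  = (5/9)    [59 ≡ 5 mod 9]
  = (9/5)    [QR: 5 ≡ 1 mod 4, sign kept]
  = (4/5)    [9 ≡ 4 mod 5]
  = (1/5)    [5 ≡ 5 mod 8 ⇒ (2/5)^2 = +1]
  = 1    [(1/5) = 1]

1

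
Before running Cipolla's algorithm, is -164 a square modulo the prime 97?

Pull out -1: (-164|97) = (-1|97)·(164|97). Since 97 ≡ 1 (mod 4), (-1|97) = +1. Now have (164|97).
Reduce the numerator: 164 ≡ 67 (mod 97), so (164|97) = (67|97).
97 ≡ 1 (mod 4), so quadratic reciprocity gives (67|97) = (97|67). Reduce: 97 ≡ 30 (mod 67). Now have (30|67).
Factor out 2: 30 = 2·15. Since 67 ≡ 3 (mod 8), (2|67) = -1. Now have -(15|67).
Both 15 ≡ 3 and 67 ≡ 3 (mod 4), so reciprocity gives (15|67) = -(67|15). Reduce: 67 ≡ 7 (mod 15). Now have (7|15).
Both 7 ≡ 3 and 15 ≡ 3 (mod 4), so reciprocity gives (7|15) = -(15|7). Reduce: 15 ≡ 1 (mod 7). Now have -(1|7).
(1|7) = 1. Collecting the sign factors: -1.
(-164|97) = -1, and 97 is prime, so -164 is not a quadratic residue mod 97.

no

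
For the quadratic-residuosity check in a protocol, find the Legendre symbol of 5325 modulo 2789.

-1

(5325/2789)
  = (2536/2789)    [5325 ≡ 2536 mod 2789]
  = -(317/2789)    [2789 ≡ 5 mod 8 ⇒ (2/2789)^3 = -1]
  = -(2789/317)    [QR: 317 ≡ 1 mod 4, sign kept]
  = -(253/317)    [2789 ≡ 253 mod 317]
  = -(317/253)    [QR: 253 ≡ 1 mod 4, sign kept]
  = -(64/253)    [317 ≡ 64 mod 253]
  = -(1/253)    [253 ≡ 5 mod 8 ⇒ (2/253)^6 = +1]
  = -1    [(1/253) = 1]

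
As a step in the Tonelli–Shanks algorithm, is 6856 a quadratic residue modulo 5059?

no

Reduce the numerator: 6856 ≡ 1797 (mod 5059), so (6856|5059) = (1797|5059).
1797 ≡ 1 (mod 4), so quadratic reciprocity gives (1797|5059) = (5059|1797). Reduce: 5059 ≡ 1465 (mod 1797). Now have (1465|1797).
1465 ≡ 1 (mod 4), so quadratic reciprocity gives (1465|1797) = (1797|1465). Reduce: 1797 ≡ 332 (mod 1465). Now have (332|1465).
Factor out 2: 332 = 2^2·83. Since 1465 ≡ 1 (mod 8), (2|1465) = +1, and (2|1465)^2 = +1. Now have (83|1465).
1465 ≡ 1 (mod 4), so quadratic reciprocity gives (83|1465) = (1465|83). Reduce: 1465 ≡ 54 (mod 83). Now have (54|83).
Factor out 2: 54 = 2·27. Since 83 ≡ 3 (mod 8), (2|83) = -1. Now have -(27|83).
Both 27 ≡ 3 and 83 ≡ 3 (mod 4), so reciprocity gives (27|83) = -(83|27). Reduce: 83 ≡ 2 (mod 27). Now have (2|27).
Factor out 2: 2 = 2. Since 27 ≡ 3 (mod 8), (2|27) = -1. Now have -(1|27).
(1|27) = 1. Collecting the sign factors: -1.
(6856|5059) = -1, and 5059 is prime, so 6856 is not a quadratic residue mod 5059.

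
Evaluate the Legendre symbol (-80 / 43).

1

Pull out -1: (-80 / 43) = (-1 / 43)·(80 / 43). Since 43 ≡ 3 (mod 4), (-1 / 43) = -1. Now have -(80 / 43).
Reduce the numerator: 80 ≡ 37 (mod 43), so (80 / 43) = (37 / 43).
37 ≡ 1 (mod 4), so quadratic reciprocity gives (37 / 43) = (43 / 37). Reduce: 43 ≡ 6 (mod 37). Now have -(6 / 37).
Factor out 2: 6 = 2·3. Since 37 ≡ 5 (mod 8), (2 / 37) = -1. Now have (3 / 37).
37 ≡ 1 (mod 4), so quadratic reciprocity gives (3 / 37) = (37 / 3). Reduce: 37 ≡ 1 (mod 3). Now have (1 / 3).
(1 / 3) = 1. Collecting the sign factors: 1.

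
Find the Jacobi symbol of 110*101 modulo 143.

By multiplicativity, (110·101|143) = (110|143)·(101|143).
First factor (110|143):
Factor out 2: 110 = 2·55. Since 143 ≡ 7 (mod 8), (2|143) = +1. Now have (55|143).
Both 55 ≡ 3 and 143 ≡ 3 (mod 4), so reciprocity gives (55|143) = -(143|55). Reduce: 143 ≡ 33 (mod 55). Now have -(33|55).
33 ≡ 1 (mod 4), so quadratic reciprocity gives (33|55) = (55|33). Reduce: 55 ≡ 22 (mod 33). Now have -(22|33).
Factor out 2: 22 = 2·11. Since 33 ≡ 1 (mod 8), (2|33) = +1. Now have -(11|33).
33 ≡ 1 (mod 4), so quadratic reciprocity gives (11|33) = (33|11). Reduce: 33 ≡ 0 (mod 11). Now have -(0|11).
The numerator is now 0 with denominator 11 > 1: the symbol is 0.
Second factor (101|143):
101 ≡ 1 (mod 4), so quadratic reciprocity gives (101|143) = (143|101). Reduce: 143 ≡ 42 (mod 101). Now have (42|101).
Factor out 2: 42 = 2·21. Since 101 ≡ 5 (mod 8), (2|101) = -1. Now have -(21|101).
21 ≡ 1 (mod 4), so quadratic reciprocity gives (21|101) = (101|21). Reduce: 101 ≡ 17 (mod 21). Now have -(17|21).
17 ≡ 1 (mod 4), so quadratic reciprocity gives (17|21) = (21|17). Reduce: 21 ≡ 4 (mod 17). Now have -(4|17).
Factor out 2: 4 = 2^2. Since 17 ≡ 1 (mod 8), (2|17) = +1, and (2|17)^2 = +1. Now have -(1|17).
(1|17) = 1. Collecting the sign factors: -1.
Product: (0)·(-1) = 0.

0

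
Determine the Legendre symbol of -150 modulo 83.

(-150/83)
  = (16/83)    [-150 ≡ 16 mod 83]
  = (1/83)    [83 ≡ 3 mod 8 ⇒ (2/83)^4 = +1]
  = 1    [(1/83) = 1]

1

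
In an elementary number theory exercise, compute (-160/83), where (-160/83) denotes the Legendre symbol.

(-160/83)
  = (6/83)    [-160 ≡ 6 mod 83]
  = -(3/83)    [83 ≡ 3 mod 8 ⇒ (2/83) = -1]
  = (83/3)    [QR: both ≡ 3 mod 4, sign flips]
  = (2/3)    [83 ≡ 2 mod 3]
  = -(1/3)    [3 ≡ 3 mod 8 ⇒ (2/3) = -1]
  = -1    [(1/3) = 1]

-1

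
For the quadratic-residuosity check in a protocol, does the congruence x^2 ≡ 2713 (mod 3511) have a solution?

(2713/3511)
  = (3511/2713)    [QR: 2713 ≡ 1 mod 4, sign kept]
  = (798/2713)    [3511 ≡ 798 mod 2713]
  = (399/2713)    [2713 ≡ 1 mod 8 ⇒ (2/2713) = +1]
  = (2713/399)    [QR: 2713 ≡ 1 mod 4, sign kept]
  = (319/399)    [2713 ≡ 319 mod 399]
  = -(399/319)    [QR: both ≡ 3 mod 4, sign flips]
  = -(80/319)    [399 ≡ 80 mod 319]
  = -(5/319)    [319 ≡ 7 mod 8 ⇒ (2/319)^4 = +1]
  = -(319/5)    [QR: 5 ≡ 1 mod 4, sign kept]
  = -(4/5)    [319 ≡ 4 mod 5]
  = -(1/5)    [5 ≡ 5 mod 8 ⇒ (2/5)^2 = +1]
  = -1    [(1/5) = 1]
(2713/3511) = -1, and 3511 is prime, so 2713 is not a quadratic residue mod 3511.

no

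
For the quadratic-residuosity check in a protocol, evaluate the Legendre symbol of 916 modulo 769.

1

(916/769)
  = (147/769)    [916 ≡ 147 mod 769]
  = (769/147)    [QR: 769 ≡ 1 mod 4, sign kept]
  = (34/147)    [769 ≡ 34 mod 147]
  = -(17/147)    [147 ≡ 3 mod 8 ⇒ (2/147) = -1]
  = -(147/17)    [QR: 17 ≡ 1 mod 4, sign kept]
  = -(11/17)    [147 ≡ 11 mod 17]
  = -(17/11)    [QR: 17 ≡ 1 mod 4, sign kept]
  = -(6/11)    [17 ≡ 6 mod 11]
  = (3/11)    [11 ≡ 3 mod 8 ⇒ (2/11) = -1]
  = -(11/3)    [QR: both ≡ 3 mod 4, sign flips]
  = -(2/3)    [11 ≡ 2 mod 3]
  = (1/3)    [3 ≡ 3 mod 8 ⇒ (2/3) = -1]
  = 1    [(1/3) = 1]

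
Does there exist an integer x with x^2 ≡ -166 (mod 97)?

no

Reduce the numerator: -166 ≡ 28 (mod 97), so (-166/97) = (28/97).
Factor out 2: 28 = 2^2·7. Since 97 ≡ 1 (mod 8), (2/97) = +1, and (2/97)^2 = +1. Now have (7/97).
97 ≡ 1 (mod 4), so quadratic reciprocity gives (7/97) = (97/7). Reduce: 97 ≡ 6 (mod 7). Now have (6/7).
Factor out 2: 6 = 2·3. Since 7 ≡ 7 (mod 8), (2/7) = +1. Now have (3/7).
Both 3 ≡ 3 and 7 ≡ 3 (mod 4), so reciprocity gives (3/7) = -(7/3). Reduce: 7 ≡ 1 (mod 3). Now have -(1/3).
(1/3) = 1. Collecting the sign factors: -1.
The Legendre symbol is -1, so x^2 ≡ -166 (mod 97) has no solution.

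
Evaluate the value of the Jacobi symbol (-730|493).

Reduce the numerator: -730 ≡ 256 (mod 493), so (-730|493) = (256|493).
Factor out 2: 256 = 2^8. Since 493 ≡ 5 (mod 8), (2|493) = -1, and (2|493)^8 = +1. Now have (1|493).
(1|493) = 1. Collecting the sign factors: 1.

1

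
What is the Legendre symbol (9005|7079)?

(9005|7079)
  = (1926|7079)    [9005 ≡ 1926 mod 7079]
  = (963|7079)    [7079 ≡ 7 mod 8 ⇒ (2|7079) = +1]
  = -(7079|963)    [QR: both ≡ 3 mod 4, sign flips]
  = -(338|963)    [7079 ≡ 338 mod 963]
  = (169|963)    [963 ≡ 3 mod 8 ⇒ (2|963) = -1]
  = (963|169)    [QR: 169 ≡ 1 mod 4, sign kept]
  = (118|169)    [963 ≡ 118 mod 169]
  = (59|169)    [169 ≡ 1 mod 8 ⇒ (2|169) = +1]
  = (169|59)    [QR: 169 ≡ 1 mod 4, sign kept]
  = (51|59)    [169 ≡ 51 mod 59]
  = -(59|51)    [QR: both ≡ 3 mod 4, sign flips]
  = -(8|51)    [59 ≡ 8 mod 51]
  = (1|51)    [51 ≡ 3 mod 8 ⇒ (2|51)^3 = -1]
  = 1    [(1|51) = 1]

1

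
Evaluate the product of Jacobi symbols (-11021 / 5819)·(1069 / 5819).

-1

By multiplicativity, (-11021·1069 / 5819) = (-11021 / 5819)·(1069 / 5819).
First factor (-11021 / 5819):
Reduce the numerator: -11021 ≡ 617 (mod 5819), so (-11021 / 5819) = (617 / 5819).
617 ≡ 1 (mod 4), so quadratic reciprocity gives (617 / 5819) = (5819 / 617). Reduce: 5819 ≡ 266 (mod 617). Now have (266 / 617).
Factor out 2: 266 = 2·133. Since 617 ≡ 1 (mod 8), (2 / 617) = +1. Now have (133 / 617).
133 ≡ 1 (mod 4), so quadratic reciprocity gives (133 / 617) = (617 / 133). Reduce: 617 ≡ 85 (mod 133). Now have (85 / 133).
85 ≡ 1 (mod 4), so quadratic reciprocity gives (85 / 133) = (133 / 85). Reduce: 133 ≡ 48 (mod 85). Now have (48 / 85).
Factor out 2: 48 = 2^4·3. Since 85 ≡ 5 (mod 8), (2 / 85) = -1, and (2 / 85)^4 = +1. Now have (3 / 85).
85 ≡ 1 (mod 4), so quadratic reciprocity gives (3 / 85) = (85 / 3). Reduce: 85 ≡ 1 (mod 3). Now have (1 / 3).
(1 / 3) = 1. Collecting the sign factors: 1.
Second factor (1069 / 5819):
1069 ≡ 1 (mod 4), so quadratic reciprocity gives (1069 / 5819) = (5819 / 1069). Reduce: 5819 ≡ 474 (mod 1069). Now have (474 / 1069).
Factor out 2: 474 = 2·237. Since 1069 ≡ 5 (mod 8), (2 / 1069) = -1. Now have -(237 / 1069).
237 ≡ 1 (mod 4), so quadratic reciprocity gives (237 / 1069) = (1069 / 237). Reduce: 1069 ≡ 121 (mod 237). Now have -(121 / 237).
121 ≡ 1 (mod 4), so quadratic reciprocity gives (121 / 237) = (237 / 121). Reduce: 237 ≡ 116 (mod 121). Now have -(116 / 121).
Factor out 2: 116 = 2^2·29. Since 121 ≡ 1 (mod 8), (2 / 121) = +1, and (2 / 121)^2 = +1. Now have -(29 / 121).
29 ≡ 1 (mod 4), so quadratic reciprocity gives (29 / 121) = (121 / 29). Reduce: 121 ≡ 5 (mod 29). Now have -(5 / 29).
5 ≡ 1 (mod 4), so quadratic reciprocity gives (5 / 29) = (29 / 5). Reduce: 29 ≡ 4 (mod 5). Now have -(4 / 5).
Factor out 2: 4 = 2^2. Since 5 ≡ 5 (mod 8), (2 / 5) = -1, and (2 / 5)^2 = +1. Now have -(1 / 5).
(1 / 5) = 1. Collecting the sign factors: -1.
Product: (1)·(-1) = -1.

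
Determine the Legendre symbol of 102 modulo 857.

1

Factor out 2: 102 = 2·51. Since 857 ≡ 1 (mod 8), (2|857) = +1. Now have (51|857).
857 ≡ 1 (mod 4), so quadratic reciprocity gives (51|857) = (857|51). Reduce: 857 ≡ 41 (mod 51). Now have (41|51).
41 ≡ 1 (mod 4), so quadratic reciprocity gives (41|51) = (51|41). Reduce: 51 ≡ 10 (mod 41). Now have (10|41).
Factor out 2: 10 = 2·5. Since 41 ≡ 1 (mod 8), (2|41) = +1. Now have (5|41).
5 ≡ 1 (mod 4), so quadratic reciprocity gives (5|41) = (41|5). Reduce: 41 ≡ 1 (mod 5). Now have (1|5).
(1|5) = 1. Collecting the sign factors: 1.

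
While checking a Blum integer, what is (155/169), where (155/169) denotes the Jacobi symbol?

169 ≡ 1 (mod 4), so quadratic reciprocity gives (155/169) = (169/155). Reduce: 169 ≡ 14 (mod 155). Now have (14/155).
Factor out 2: 14 = 2·7. Since 155 ≡ 3 (mod 8), (2/155) = -1. Now have -(7/155).
Both 7 ≡ 3 and 155 ≡ 3 (mod 4), so reciprocity gives (7/155) = -(155/7). Reduce: 155 ≡ 1 (mod 7). Now have (1/7).
(1/7) = 1. Collecting the sign factors: 1.

1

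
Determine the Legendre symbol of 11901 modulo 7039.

Reduce the numerator: 11901 ≡ 4862 (mod 7039), so (11901|7039) = (4862|7039).
Factor out 2: 4862 = 2·2431. Since 7039 ≡ 7 (mod 8), (2|7039) = +1. Now have (2431|7039).
Both 2431 ≡ 3 and 7039 ≡ 3 (mod 4), so reciprocity gives (2431|7039) = -(7039|2431). Reduce: 7039 ≡ 2177 (mod 2431). Now have -(2177|2431).
2177 ≡ 1 (mod 4), so quadratic reciprocity gives (2177|2431) = (2431|2177). Reduce: 2431 ≡ 254 (mod 2177). Now have -(254|2177).
Factor out 2: 254 = 2·127. Since 2177 ≡ 1 (mod 8), (2|2177) = +1. Now have -(127|2177).
2177 ≡ 1 (mod 4), so quadratic reciprocity gives (127|2177) = (2177|127). Reduce: 2177 ≡ 18 (mod 127). Now have -(18|127).
Factor out 2: 18 = 2·9. Since 127 ≡ 7 (mod 8), (2|127) = +1. Now have -(9|127).
9 ≡ 1 (mod 4), so quadratic reciprocity gives (9|127) = (127|9). Reduce: 127 ≡ 1 (mod 9). Now have -(1|9).
(1|9) = 1. Collecting the sign factors: -1.

-1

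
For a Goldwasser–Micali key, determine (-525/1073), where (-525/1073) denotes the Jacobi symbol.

Pull out -1: (-525/1073) = (-1/1073)·(525/1073). Since 1073 ≡ 1 (mod 4), (-1/1073) = +1. Now have (525/1073).
525 ≡ 1 (mod 4), so quadratic reciprocity gives (525/1073) = (1073/525). Reduce: 1073 ≡ 23 (mod 525). Now have (23/525).
525 ≡ 1 (mod 4), so quadratic reciprocity gives (23/525) = (525/23). Reduce: 525 ≡ 19 (mod 23). Now have (19/23).
Both 19 ≡ 3 and 23 ≡ 3 (mod 4), so reciprocity gives (19/23) = -(23/19). Reduce: 23 ≡ 4 (mod 19). Now have -(4/19).
Factor out 2: 4 = 2^2. Since 19 ≡ 3 (mod 8), (2/19) = -1, and (2/19)^2 = +1. Now have -(1/19).
(1/19) = 1. Collecting the sign factors: -1.

-1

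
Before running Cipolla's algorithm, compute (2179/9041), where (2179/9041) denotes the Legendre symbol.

9041 ≡ 1 (mod 4), so quadratic reciprocity gives (2179/9041) = (9041/2179). Reduce: 9041 ≡ 325 (mod 2179). Now have (325/2179).
325 ≡ 1 (mod 4), so quadratic reciprocity gives (325/2179) = (2179/325). Reduce: 2179 ≡ 229 (mod 325). Now have (229/325).
229 ≡ 1 (mod 4), so quadratic reciprocity gives (229/325) = (325/229). Reduce: 325 ≡ 96 (mod 229). Now have (96/229).
Factor out 2: 96 = 2^5·3. Since 229 ≡ 5 (mod 8), (2/229) = -1, and (2/229)^5 = -1. Now have -(3/229).
229 ≡ 1 (mod 4), so quadratic reciprocity gives (3/229) = (229/3). Reduce: 229 ≡ 1 (mod 3). Now have -(1/3).
(1/3) = 1. Collecting the sign factors: -1.

-1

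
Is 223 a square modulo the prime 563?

(223/563)
  = -(563/223)    [QR: both ≡ 3 mod 4, sign flips]
  = -(117/223)    [563 ≡ 117 mod 223]
  = -(223/117)    [QR: 117 ≡ 1 mod 4, sign kept]
  = -(106/117)    [223 ≡ 106 mod 117]
  = (53/117)    [117 ≡ 5 mod 8 ⇒ (2/117) = -1]
  = (117/53)    [QR: 53 ≡ 1 mod 4, sign kept]
  = (11/53)    [117 ≡ 11 mod 53]
  = (53/11)    [QR: 53 ≡ 1 mod 4, sign kept]
  = (9/11)    [53 ≡ 9 mod 11]
  = (11/9)    [QR: 9 ≡ 1 mod 4, sign kept]
  = (2/9)    [11 ≡ 2 mod 9]
  = (1/9)    [9 ≡ 1 mod 8 ⇒ (2/9) = +1]
  = 1    [(1/9) = 1]
(223/563) = 1, and 563 is prime, so 223 is a quadratic residue mod 563.

yes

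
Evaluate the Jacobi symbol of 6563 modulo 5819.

-1

Reduce the numerator: 6563 ≡ 744 (mod 5819), so (6563 / 5819) = (744 / 5819).
Factor out 2: 744 = 2^3·93. Since 5819 ≡ 3 (mod 8), (2 / 5819) = -1, and (2 / 5819)^3 = -1. Now have -(93 / 5819).
93 ≡ 1 (mod 4), so quadratic reciprocity gives (93 / 5819) = (5819 / 93). Reduce: 5819 ≡ 53 (mod 93). Now have -(53 / 93).
53 ≡ 1 (mod 4), so quadratic reciprocity gives (53 / 93) = (93 / 53). Reduce: 93 ≡ 40 (mod 53). Now have -(40 / 53).
Factor out 2: 40 = 2^3·5. Since 53 ≡ 5 (mod 8), (2 / 53) = -1, and (2 / 53)^3 = -1. Now have (5 / 53).
5 ≡ 1 (mod 4), so quadratic reciprocity gives (5 / 53) = (53 / 5). Reduce: 53 ≡ 3 (mod 5). Now have (3 / 5).
5 ≡ 1 (mod 4), so quadratic reciprocity gives (3 / 5) = (5 / 3). Reduce: 5 ≡ 2 (mod 3). Now have (2 / 3).
Factor out 2: 2 = 2. Since 3 ≡ 3 (mod 8), (2 / 3) = -1. Now have -(1 / 3).
(1 / 3) = 1. Collecting the sign factors: -1.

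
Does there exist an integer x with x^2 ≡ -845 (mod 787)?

yes

Pull out -1: (-845/787) = (-1/787)·(845/787). Since 787 ≡ 3 (mod 4), (-1/787) = -1. Now have -(845/787).
Reduce the numerator: 845 ≡ 58 (mod 787), so (845/787) = (58/787).
Factor out 2: 58 = 2·29. Since 787 ≡ 3 (mod 8), (2/787) = -1. Now have (29/787).
29 ≡ 1 (mod 4), so quadratic reciprocity gives (29/787) = (787/29). Reduce: 787 ≡ 4 (mod 29). Now have (4/29).
Factor out 2: 4 = 2^2. Since 29 ≡ 5 (mod 8), (2/29) = -1, and (2/29)^2 = +1. Now have (1/29).
(1/29) = 1. Collecting the sign factors: 1.
The Legendre symbol is 1, so x^2 ≡ -845 (mod 787) has solution.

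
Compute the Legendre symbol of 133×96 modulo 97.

By multiplicativity, (133·96 / 97) = (133 / 97)·(96 / 97).
First factor (133 / 97):
Reduce the numerator: 133 ≡ 36 (mod 97), so (133 / 97) = (36 / 97).
Factor out 2: 36 = 2^2·9. Since 97 ≡ 1 (mod 8), (2 / 97) = +1, and (2 / 97)^2 = +1. Now have (9 / 97).
9 ≡ 1 (mod 4), so quadratic reciprocity gives (9 / 97) = (97 / 9). Reduce: 97 ≡ 7 (mod 9). Now have (7 / 9).
9 ≡ 1 (mod 4), so quadratic reciprocity gives (7 / 9) = (9 / 7). Reduce: 9 ≡ 2 (mod 7). Now have (2 / 7).
Factor out 2: 2 = 2. Since 7 ≡ 7 (mod 8), (2 / 7) = +1. Now have (1 / 7).
(1 / 7) = 1. Collecting the sign factors: 1.
Second factor (96 / 97):
Factor out 2: 96 = 2^5·3. Since 97 ≡ 1 (mod 8), (2 / 97) = +1, and (2 / 97)^5 = +1. Now have (3 / 97).
97 ≡ 1 (mod 4), so quadratic reciprocity gives (3 / 97) = (97 / 3). Reduce: 97 ≡ 1 (mod 3). Now have (1 / 3).
(1 / 3) = 1. Collecting the sign factors: 1.
Product: (1)·(1) = 1.

1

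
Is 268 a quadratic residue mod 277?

Factor out 2: 268 = 2^2·67. Since 277 ≡ 5 (mod 8), (2|277) = -1, and (2|277)^2 = +1. Now have (67|277).
277 ≡ 1 (mod 4), so quadratic reciprocity gives (67|277) = (277|67). Reduce: 277 ≡ 9 (mod 67). Now have (9|67).
9 ≡ 1 (mod 4), so quadratic reciprocity gives (9|67) = (67|9). Reduce: 67 ≡ 4 (mod 9). Now have (4|9).
Factor out 2: 4 = 2^2. Since 9 ≡ 1 (mod 8), (2|9) = +1, and (2|9)^2 = +1. Now have (1|9).
(1|9) = 1. Collecting the sign factors: 1.
(268|277) = 1, and 277 is prime, so 268 is a quadratic residue mod 277.

yes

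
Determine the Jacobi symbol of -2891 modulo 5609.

1

Reduce the numerator: -2891 ≡ 2718 (mod 5609), so (-2891 / 5609) = (2718 / 5609).
Factor out 2: 2718 = 2·1359. Since 5609 ≡ 1 (mod 8), (2 / 5609) = +1. Now have (1359 / 5609).
5609 ≡ 1 (mod 4), so quadratic reciprocity gives (1359 / 5609) = (5609 / 1359). Reduce: 5609 ≡ 173 (mod 1359). Now have (173 / 1359).
173 ≡ 1 (mod 4), so quadratic reciprocity gives (173 / 1359) = (1359 / 173). Reduce: 1359 ≡ 148 (mod 173). Now have (148 / 173).
Factor out 2: 148 = 2^2·37. Since 173 ≡ 5 (mod 8), (2 / 173) = -1, and (2 / 173)^2 = +1. Now have (37 / 173).
37 ≡ 1 (mod 4), so quadratic reciprocity gives (37 / 173) = (173 / 37). Reduce: 173 ≡ 25 (mod 37). Now have (25 / 37).
25 ≡ 1 (mod 4), so quadratic reciprocity gives (25 / 37) = (37 / 25). Reduce: 37 ≡ 12 (mod 25). Now have (12 / 25).
Factor out 2: 12 = 2^2·3. Since 25 ≡ 1 (mod 8), (2 / 25) = +1, and (2 / 25)^2 = +1. Now have (3 / 25).
25 ≡ 1 (mod 4), so quadratic reciprocity gives (3 / 25) = (25 / 3). Reduce: 25 ≡ 1 (mod 3). Now have (1 / 3).
(1 / 3) = 1. Collecting the sign factors: 1.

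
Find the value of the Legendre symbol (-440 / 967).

1

Pull out -1: (-440 / 967) = (-1 / 967)·(440 / 967). Since 967 ≡ 3 (mod 4), (-1 / 967) = -1. Now have -(440 / 967).
Factor out 2: 440 = 2^3·55. Since 967 ≡ 7 (mod 8), (2 / 967) = +1, and (2 / 967)^3 = +1. Now have -(55 / 967).
Both 55 ≡ 3 and 967 ≡ 3 (mod 4), so reciprocity gives (55 / 967) = -(967 / 55). Reduce: 967 ≡ 32 (mod 55). Now have (32 / 55).
Factor out 2: 32 = 2^5. Since 55 ≡ 7 (mod 8), (2 / 55) = +1, and (2 / 55)^5 = +1. Now have (1 / 55).
(1 / 55) = 1. Collecting the sign factors: 1.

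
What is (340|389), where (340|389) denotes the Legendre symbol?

Factor out 2: 340 = 2^2·85. Since 389 ≡ 5 (mod 8), (2|389) = -1, and (2|389)^2 = +1. Now have (85|389).
85 ≡ 1 (mod 4), so quadratic reciprocity gives (85|389) = (389|85). Reduce: 389 ≡ 49 (mod 85). Now have (49|85).
49 ≡ 1 (mod 4), so quadratic reciprocity gives (49|85) = (85|49). Reduce: 85 ≡ 36 (mod 49). Now have (36|49).
Factor out 2: 36 = 2^2·9. Since 49 ≡ 1 (mod 8), (2|49) = +1, and (2|49)^2 = +1. Now have (9|49).
9 ≡ 1 (mod 4), so quadratic reciprocity gives (9|49) = (49|9). Reduce: 49 ≡ 4 (mod 9). Now have (4|9).
Factor out 2: 4 = 2^2. Since 9 ≡ 1 (mod 8), (2|9) = +1, and (2|9)^2 = +1. Now have (1|9).
(1|9) = 1. Collecting the sign factors: 1.

1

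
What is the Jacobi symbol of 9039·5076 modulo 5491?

1

By multiplicativity, (9039·5076 / 5491) = (9039 / 5491)·(5076 / 5491).
First factor (9039 / 5491):
(9039 / 5491)
  = (3548 / 5491)    [9039 ≡ 3548 mod 5491]
  = (887 / 5491)    [5491 ≡ 3 mod 8 ⇒ (2 / 5491)^2 = +1]
  = -(5491 / 887)    [QR: both ≡ 3 mod 4, sign flips]
  = -(169 / 887)    [5491 ≡ 169 mod 887]
  = -(887 / 169)    [QR: 169 ≡ 1 mod 4, sign kept]
  = -(42 / 169)    [887 ≡ 42 mod 169]
  = -(21 / 169)    [169 ≡ 1 mod 8 ⇒ (2 / 169) = +1]
  = -(169 / 21)    [QR: 21 ≡ 1 mod 4, sign kept]
  = -(1 / 21)    [169 ≡ 1 mod 21]
  = -1    [(1 / 21) = 1]
Second factor (5076 / 5491):
(5076 / 5491)
  = (1269 / 5491)    [5491 ≡ 3 mod 8 ⇒ (2 / 5491)^2 = +1]
  = (5491 / 1269)    [QR: 1269 ≡ 1 mod 4, sign kept]
  = (415 / 1269)    [5491 ≡ 415 mod 1269]
  = (1269 / 415)    [QR: 1269 ≡ 1 mod 4, sign kept]
  = (24 / 415)    [1269 ≡ 24 mod 415]
  = (3 / 415)    [415 ≡ 7 mod 8 ⇒ (2 / 415)^3 = +1]
  = -(415 / 3)    [QR: both ≡ 3 mod 4, sign flips]
  = -(1 / 3)    [415 ≡ 1 mod 3]
  = -1    [(1 / 3) = 1]
Product: (-1)·(-1) = 1.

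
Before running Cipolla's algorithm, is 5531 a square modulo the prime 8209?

8209 ≡ 1 (mod 4), so quadratic reciprocity gives (5531/8209) = (8209/5531). Reduce: 8209 ≡ 2678 (mod 5531). Now have (2678/5531).
Factor out 2: 2678 = 2·1339. Since 5531 ≡ 3 (mod 8), (2/5531) = -1. Now have -(1339/5531).
Both 1339 ≡ 3 and 5531 ≡ 3 (mod 4), so reciprocity gives (1339/5531) = -(5531/1339). Reduce: 5531 ≡ 175 (mod 1339). Now have (175/1339).
Both 175 ≡ 3 and 1339 ≡ 3 (mod 4), so reciprocity gives (175/1339) = -(1339/175). Reduce: 1339 ≡ 114 (mod 175). Now have -(114/175).
Factor out 2: 114 = 2·57. Since 175 ≡ 7 (mod 8), (2/175) = +1. Now have -(57/175).
57 ≡ 1 (mod 4), so quadratic reciprocity gives (57/175) = (175/57). Reduce: 175 ≡ 4 (mod 57). Now have -(4/57).
Factor out 2: 4 = 2^2. Since 57 ≡ 1 (mod 8), (2/57) = +1, and (2/57)^2 = +1. Now have -(1/57).
(1/57) = 1. Collecting the sign factors: -1.
The Legendre symbol is -1, so x^2 ≡ 5531 (mod 8209) has no solution.

no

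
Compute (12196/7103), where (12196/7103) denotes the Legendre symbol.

-1

Reduce the numerator: 12196 ≡ 5093 (mod 7103), so (12196/7103) = (5093/7103).
5093 ≡ 1 (mod 4), so quadratic reciprocity gives (5093/7103) = (7103/5093). Reduce: 7103 ≡ 2010 (mod 5093). Now have (2010/5093).
Factor out 2: 2010 = 2·1005. Since 5093 ≡ 5 (mod 8), (2/5093) = -1. Now have -(1005/5093).
1005 ≡ 1 (mod 4), so quadratic reciprocity gives (1005/5093) = (5093/1005). Reduce: 5093 ≡ 68 (mod 1005). Now have -(68/1005).
Factor out 2: 68 = 2^2·17. Since 1005 ≡ 5 (mod 8), (2/1005) = -1, and (2/1005)^2 = +1. Now have -(17/1005).
17 ≡ 1 (mod 4), so quadratic reciprocity gives (17/1005) = (1005/17). Reduce: 1005 ≡ 2 (mod 17). Now have -(2/17).
Factor out 2: 2 = 2. Since 17 ≡ 1 (mod 8), (2/17) = +1. Now have -(1/17).
(1/17) = 1. Collecting the sign factors: -1.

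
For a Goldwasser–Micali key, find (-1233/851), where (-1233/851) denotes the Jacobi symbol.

(-1233/851)
  = (469/851)    [-1233 ≡ 469 mod 851]
  = (851/469)    [QR: 469 ≡ 1 mod 4, sign kept]
  = (382/469)    [851 ≡ 382 mod 469]
  = -(191/469)    [469 ≡ 5 mod 8 ⇒ (2/469) = -1]
  = -(469/191)    [QR: 469 ≡ 1 mod 4, sign kept]
  = -(87/191)    [469 ≡ 87 mod 191]
  = (191/87)    [QR: both ≡ 3 mod 4, sign flips]
  = (17/87)    [191 ≡ 17 mod 87]
  = (87/17)    [QR: 17 ≡ 1 mod 4, sign kept]
  = (2/17)    [87 ≡ 2 mod 17]
  = (1/17)    [17 ≡ 1 mod 8 ⇒ (2/17) = +1]
  = 1    [(1/17) = 1]

1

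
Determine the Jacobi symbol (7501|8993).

7501 ≡ 1 (mod 4), so quadratic reciprocity gives (7501|8993) = (8993|7501). Reduce: 8993 ≡ 1492 (mod 7501). Now have (1492|7501).
Factor out 2: 1492 = 2^2·373. Since 7501 ≡ 5 (mod 8), (2|7501) = -1, and (2|7501)^2 = +1. Now have (373|7501).
373 ≡ 1 (mod 4), so quadratic reciprocity gives (373|7501) = (7501|373). Reduce: 7501 ≡ 41 (mod 373). Now have (41|373).
41 ≡ 1 (mod 4), so quadratic reciprocity gives (41|373) = (373|41). Reduce: 373 ≡ 4 (mod 41). Now have (4|41).
Factor out 2: 4 = 2^2. Since 41 ≡ 1 (mod 8), (2|41) = +1, and (2|41)^2 = +1. Now have (1|41).
(1|41) = 1. Collecting the sign factors: 1.

1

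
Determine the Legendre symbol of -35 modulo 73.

Reduce the numerator: -35 ≡ 38 (mod 73), so (-35/73) = (38/73).
Factor out 2: 38 = 2·19. Since 73 ≡ 1 (mod 8), (2/73) = +1. Now have (19/73).
73 ≡ 1 (mod 4), so quadratic reciprocity gives (19/73) = (73/19). Reduce: 73 ≡ 16 (mod 19). Now have (16/19).
Factor out 2: 16 = 2^4. Since 19 ≡ 3 (mod 8), (2/19) = -1, and (2/19)^4 = +1. Now have (1/19).
(1/19) = 1. Collecting the sign factors: 1.

1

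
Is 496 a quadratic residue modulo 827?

Factor out 2: 496 = 2^4·31. Since 827 ≡ 3 (mod 8), (2/827) = -1, and (2/827)^4 = +1. Now have (31/827).
Both 31 ≡ 3 and 827 ≡ 3 (mod 4), so reciprocity gives (31/827) = -(827/31). Reduce: 827 ≡ 21 (mod 31). Now have -(21/31).
21 ≡ 1 (mod 4), so quadratic reciprocity gives (21/31) = (31/21). Reduce: 31 ≡ 10 (mod 21). Now have -(10/21).
Factor out 2: 10 = 2·5. Since 21 ≡ 5 (mod 8), (2/21) = -1. Now have (5/21).
5 ≡ 1 (mod 4), so quadratic reciprocity gives (5/21) = (21/5). Reduce: 21 ≡ 1 (mod 5). Now have (1/5).
(1/5) = 1. Collecting the sign factors: 1.
(496/827) = 1, and 827 is prime, so 496 is a quadratic residue mod 827.

yes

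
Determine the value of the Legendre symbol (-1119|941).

(-1119|941)
  = (763|941)    [-1119 ≡ 763 mod 941]
  = (941|763)    [QR: 941 ≡ 1 mod 4, sign kept]
  = (178|763)    [941 ≡ 178 mod 763]
  = -(89|763)    [763 ≡ 3 mod 8 ⇒ (2|763) = -1]
  = -(763|89)    [QR: 89 ≡ 1 mod 4, sign kept]
  = -(51|89)    [763 ≡ 51 mod 89]
  = -(89|51)    [QR: 89 ≡ 1 mod 4, sign kept]
  = -(38|51)    [89 ≡ 38 mod 51]
  = (19|51)    [51 ≡ 3 mod 8 ⇒ (2|51) = -1]
  = -(51|19)    [QR: both ≡ 3 mod 4, sign flips]
  = -(13|19)    [51 ≡ 13 mod 19]
  = -(19|13)    [QR: 13 ≡ 1 mod 4, sign kept]
  = -(6|13)    [19 ≡ 6 mod 13]
  = (3|13)    [13 ≡ 5 mod 8 ⇒ (2|13) = -1]
  = (13|3)    [QR: 13 ≡ 1 mod 4, sign kept]
  = (1|3)    [13 ≡ 1 mod 3]
  = 1    [(1|3) = 1]

1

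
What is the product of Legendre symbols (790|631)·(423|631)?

By multiplicativity, (790·423|631) = (790|631)·(423|631).
First factor (790|631):
(790|631)
  = (159|631)    [790 ≡ 159 mod 631]
  = -(631|159)    [QR: both ≡ 3 mod 4, sign flips]
  = -(154|159)    [631 ≡ 154 mod 159]
  = -(77|159)    [159 ≡ 7 mod 8 ⇒ (2|159) = +1]
  = -(159|77)    [QR: 77 ≡ 1 mod 4, sign kept]
  = -(5|77)    [159 ≡ 5 mod 77]
  = -(77|5)    [QR: 5 ≡ 1 mod 4, sign kept]
  = -(2|5)    [77 ≡ 2 mod 5]
  = (1|5)    [5 ≡ 5 mod 8 ⇒ (2|5) = -1]
  = 1    [(1|5) = 1]
Second factor (423|631):
(423|631)
  = -(631|423)    [QR: both ≡ 3 mod 4, sign flips]
  = -(208|423)    [631 ≡ 208 mod 423]
  = -(13|423)    [423 ≡ 7 mod 8 ⇒ (2|423)^4 = +1]
  = -(423|13)    [QR: 13 ≡ 1 mod 4, sign kept]
  = -(7|13)    [423 ≡ 7 mod 13]
  = -(13|7)    [QR: 13 ≡ 1 mod 4, sign kept]
  = -(6|7)    [13 ≡ 6 mod 7]
  = -(3|7)    [7 ≡ 7 mod 8 ⇒ (2|7) = +1]
  = (7|3)    [QR: both ≡ 3 mod 4, sign flips]
  = (1|3)    [7 ≡ 1 mod 3]
  = 1    [(1|3) = 1]
Product: (1)·(1) = 1.

1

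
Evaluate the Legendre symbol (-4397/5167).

1

Pull out -1: (-4397/5167) = (-1/5167)·(4397/5167). Since 5167 ≡ 3 (mod 4), (-1/5167) = -1. Now have -(4397/5167).
4397 ≡ 1 (mod 4), so quadratic reciprocity gives (4397/5167) = (5167/4397). Reduce: 5167 ≡ 770 (mod 4397). Now have -(770/4397).
Factor out 2: 770 = 2·385. Since 4397 ≡ 5 (mod 8), (2/4397) = -1. Now have (385/4397).
385 ≡ 1 (mod 4), so quadratic reciprocity gives (385/4397) = (4397/385). Reduce: 4397 ≡ 162 (mod 385). Now have (162/385).
Factor out 2: 162 = 2·81. Since 385 ≡ 1 (mod 8), (2/385) = +1. Now have (81/385).
81 ≡ 1 (mod 4), so quadratic reciprocity gives (81/385) = (385/81). Reduce: 385 ≡ 61 (mod 81). Now have (61/81).
61 ≡ 1 (mod 4), so quadratic reciprocity gives (61/81) = (81/61). Reduce: 81 ≡ 20 (mod 61). Now have (20/61).
Factor out 2: 20 = 2^2·5. Since 61 ≡ 5 (mod 8), (2/61) = -1, and (2/61)^2 = +1. Now have (5/61).
5 ≡ 1 (mod 4), so quadratic reciprocity gives (5/61) = (61/5). Reduce: 61 ≡ 1 (mod 5). Now have (1/5).
(1/5) = 1. Collecting the sign factors: 1.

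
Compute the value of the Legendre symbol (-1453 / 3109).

(-1453 / 3109)
  = (1656 / 3109)    [-1453 ≡ 1656 mod 3109]
  = -(207 / 3109)    [3109 ≡ 5 mod 8 ⇒ (2 / 3109)^3 = -1]
  = -(3109 / 207)    [QR: 3109 ≡ 1 mod 4, sign kept]
  = -(4 / 207)    [3109 ≡ 4 mod 207]
  = -(1 / 207)    [207 ≡ 7 mod 8 ⇒ (2 / 207)^2 = +1]
  = -1    [(1 / 207) = 1]

-1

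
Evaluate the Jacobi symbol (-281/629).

-1

(-281/629)
  = (281/629)    [629 ≡ 1 mod 4 ⇒ (-1/629) = +1]
  = (629/281)    [QR: 281 ≡ 1 mod 4, sign kept]
  = (67/281)    [629 ≡ 67 mod 281]
  = (281/67)    [QR: 281 ≡ 1 mod 4, sign kept]
  = (13/67)    [281 ≡ 13 mod 67]
  = (67/13)    [QR: 13 ≡ 1 mod 4, sign kept]
  = (2/13)    [67 ≡ 2 mod 13]
  = -(1/13)    [13 ≡ 5 mod 8 ⇒ (2/13) = -1]
  = -1    [(1/13) = 1]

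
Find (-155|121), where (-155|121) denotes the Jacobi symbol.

1

Reduce the numerator: -155 ≡ 87 (mod 121), so (-155|121) = (87|121).
121 ≡ 1 (mod 4), so quadratic reciprocity gives (87|121) = (121|87). Reduce: 121 ≡ 34 (mod 87). Now have (34|87).
Factor out 2: 34 = 2·17. Since 87 ≡ 7 (mod 8), (2|87) = +1. Now have (17|87).
17 ≡ 1 (mod 4), so quadratic reciprocity gives (17|87) = (87|17). Reduce: 87 ≡ 2 (mod 17). Now have (2|17).
Factor out 2: 2 = 2. Since 17 ≡ 1 (mod 8), (2|17) = +1. Now have (1|17).
(1|17) = 1. Collecting the sign factors: 1.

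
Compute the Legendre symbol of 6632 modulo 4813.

1

Reduce the numerator: 6632 ≡ 1819 (mod 4813), so (6632|4813) = (1819|4813).
4813 ≡ 1 (mod 4), so quadratic reciprocity gives (1819|4813) = (4813|1819). Reduce: 4813 ≡ 1175 (mod 1819). Now have (1175|1819).
Both 1175 ≡ 3 and 1819 ≡ 3 (mod 4), so reciprocity gives (1175|1819) = -(1819|1175). Reduce: 1819 ≡ 644 (mod 1175). Now have -(644|1175).
Factor out 2: 644 = 2^2·161. Since 1175 ≡ 7 (mod 8), (2|1175) = +1, and (2|1175)^2 = +1. Now have -(161|1175).
161 ≡ 1 (mod 4), so quadratic reciprocity gives (161|1175) = (1175|161). Reduce: 1175 ≡ 48 (mod 161). Now have -(48|161).
Factor out 2: 48 = 2^4·3. Since 161 ≡ 1 (mod 8), (2|161) = +1, and (2|161)^4 = +1. Now have -(3|161).
161 ≡ 1 (mod 4), so quadratic reciprocity gives (3|161) = (161|3). Reduce: 161 ≡ 2 (mod 3). Now have -(2|3).
Factor out 2: 2 = 2. Since 3 ≡ 3 (mod 8), (2|3) = -1. Now have (1|3).
(1|3) = 1. Collecting the sign factors: 1.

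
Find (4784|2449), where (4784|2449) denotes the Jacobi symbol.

1

Reduce the numerator: 4784 ≡ 2335 (mod 2449), so (4784|2449) = (2335|2449).
2449 ≡ 1 (mod 4), so quadratic reciprocity gives (2335|2449) = (2449|2335). Reduce: 2449 ≡ 114 (mod 2335). Now have (114|2335).
Factor out 2: 114 = 2·57. Since 2335 ≡ 7 (mod 8), (2|2335) = +1. Now have (57|2335).
57 ≡ 1 (mod 4), so quadratic reciprocity gives (57|2335) = (2335|57). Reduce: 2335 ≡ 55 (mod 57). Now have (55|57).
57 ≡ 1 (mod 4), so quadratic reciprocity gives (55|57) = (57|55). Reduce: 57 ≡ 2 (mod 55). Now have (2|55).
Factor out 2: 2 = 2. Since 55 ≡ 7 (mod 8), (2|55) = +1. Now have (1|55).
(1|55) = 1. Collecting the sign factors: 1.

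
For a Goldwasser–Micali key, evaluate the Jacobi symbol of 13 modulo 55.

13 ≡ 1 (mod 4), so quadratic reciprocity gives (13|55) = (55|13). Reduce: 55 ≡ 3 (mod 13). Now have (3|13).
13 ≡ 1 (mod 4), so quadratic reciprocity gives (3|13) = (13|3). Reduce: 13 ≡ 1 (mod 3). Now have (1|3).
(1|3) = 1. Collecting the sign factors: 1.

1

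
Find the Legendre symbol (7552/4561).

-1

Reduce the numerator: 7552 ≡ 2991 (mod 4561), so (7552/4561) = (2991/4561).
4561 ≡ 1 (mod 4), so quadratic reciprocity gives (2991/4561) = (4561/2991). Reduce: 4561 ≡ 1570 (mod 2991). Now have (1570/2991).
Factor out 2: 1570 = 2·785. Since 2991 ≡ 7 (mod 8), (2/2991) = +1. Now have (785/2991).
785 ≡ 1 (mod 4), so quadratic reciprocity gives (785/2991) = (2991/785). Reduce: 2991 ≡ 636 (mod 785). Now have (636/785).
Factor out 2: 636 = 2^2·159. Since 785 ≡ 1 (mod 8), (2/785) = +1, and (2/785)^2 = +1. Now have (159/785).
785 ≡ 1 (mod 4), so quadratic reciprocity gives (159/785) = (785/159). Reduce: 785 ≡ 149 (mod 159). Now have (149/159).
149 ≡ 1 (mod 4), so quadratic reciprocity gives (149/159) = (159/149). Reduce: 159 ≡ 10 (mod 149). Now have (10/149).
Factor out 2: 10 = 2·5. Since 149 ≡ 5 (mod 8), (2/149) = -1. Now have -(5/149).
5 ≡ 1 (mod 4), so quadratic reciprocity gives (5/149) = (149/5). Reduce: 149 ≡ 4 (mod 5). Now have -(4/5).
Factor out 2: 4 = 2^2. Since 5 ≡ 5 (mod 8), (2/5) = -1, and (2/5)^2 = +1. Now have -(1/5).
(1/5) = 1. Collecting the sign factors: -1.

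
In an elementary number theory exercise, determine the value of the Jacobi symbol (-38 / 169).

(-38 / 169)
  = (131 / 169)    [-38 ≡ 131 mod 169]
  = (169 / 131)    [QR: 169 ≡ 1 mod 4, sign kept]
  = (38 / 131)    [169 ≡ 38 mod 131]
  = -(19 / 131)    [131 ≡ 3 mod 8 ⇒ (2 / 131) = -1]
  = (131 / 19)    [QR: both ≡ 3 mod 4, sign flips]
  = (17 / 19)    [131 ≡ 17 mod 19]
  = (19 / 17)    [QR: 17 ≡ 1 mod 4, sign kept]
  = (2 / 17)    [19 ≡ 2 mod 17]
  = (1 / 17)    [17 ≡ 1 mod 8 ⇒ (2 / 17) = +1]
  = 1    [(1 / 17) = 1]

1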